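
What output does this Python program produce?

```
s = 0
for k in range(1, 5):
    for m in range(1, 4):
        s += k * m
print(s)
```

60

k=1,m=1: s = 0+1 = 1
k=1,m=2: s = 1+2 = 3
k=1,m=3: s = 3+3 = 6
k=2,m=1: s = 6+2 = 8
k=2,m=2: s = 8+4 = 12
k=2,m=3: s = 12+6 = 18
k=3,m=1: s = 18+3 = 21
k=3,m=2: s = 21+6 = 27
k=3,m=3: s = 27+9 = 36
k=4,m=1: s = 36+4 = 40
k=4,m=2: s = 40+8 = 48
k=4,m=3: s = 48+12 = 60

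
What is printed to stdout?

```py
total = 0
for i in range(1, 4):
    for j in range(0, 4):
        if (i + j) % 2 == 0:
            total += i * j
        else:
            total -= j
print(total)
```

i=1,j=0: odd sum, total = 0-0 = 0
i=1,j=1: even sum, total = 0+1 = 1
i=1,j=2: odd sum, total = 1-2 = -1
i=1,j=3: even sum, total = (-1)+3 = 2
i=2,j=0: even sum, total = 2+0 = 2
i=2,j=1: odd sum, total = 2-1 = 1
i=2,j=2: even sum, total = 1+4 = 5
i=2,j=3: odd sum, total = 5-3 = 2
i=3,j=0: odd sum, total = 2-0 = 2
i=3,j=1: even sum, total = 2+3 = 5
i=3,j=2: odd sum, total = 5-2 = 3
i=3,j=3: even sum, total = 3+9 = 12

12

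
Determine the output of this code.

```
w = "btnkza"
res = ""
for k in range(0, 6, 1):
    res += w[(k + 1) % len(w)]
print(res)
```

k=0: add w[1]='t' → 't'
k=1: add w[2]='n' → 'tn'
k=2: add w[3]='k' → 'tnk'
k=3: add w[4]='z' → 'tnkz'
k=4: add w[5]='a' → 'tnkza'
k=5: add w[0]='b' → 'tnkzab'

tnkzab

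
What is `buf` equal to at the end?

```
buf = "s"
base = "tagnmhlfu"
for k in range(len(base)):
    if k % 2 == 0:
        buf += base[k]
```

'stgmlu'

k=0: add 't' → 'st'
k=1: skip
k=2: add 'g' → 'stg'
k=3: skip
k=4: add 'm' → 'stgm'
k=5: skip
k=6: add 'l' → 'stgml'
k=7: skip
k=8: add 'u' → 'stgmlu'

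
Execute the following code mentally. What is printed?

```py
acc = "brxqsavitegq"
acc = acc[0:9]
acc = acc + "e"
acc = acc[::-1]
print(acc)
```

etivasqxrb

slice [0:9] → 'brxqsavit'
+ 'e' → 'brxqsavite'
reverse → 'etivasqxrb'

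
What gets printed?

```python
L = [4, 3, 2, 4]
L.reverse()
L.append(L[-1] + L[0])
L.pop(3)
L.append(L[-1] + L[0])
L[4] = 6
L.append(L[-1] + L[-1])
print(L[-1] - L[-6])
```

reverse → [4, 2, 3, 4]
append L[-1]+L[0] = 4+4 = 8 → [4, 2, 3, 4, 8]
pop(3) removes 4 → [4, 2, 3, 8]
append L[-1]+L[0] = 8+4 = 12 → [4, 2, 3, 8, 12]
L[4] = 6 → [4, 2, 3, 8, 6]
append L[-1]+L[-1] = 6+6 = 12 → [4, 2, 3, 8, 6, 12]
L[-1]-L[-6] = 12-4 = 8

8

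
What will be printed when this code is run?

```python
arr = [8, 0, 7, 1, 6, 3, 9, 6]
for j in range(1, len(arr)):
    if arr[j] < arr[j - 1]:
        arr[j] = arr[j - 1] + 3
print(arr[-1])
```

29

j=1: 0<8, arr[1] = 8+3 = 11 → [8, 11, 7, 1, 6, 3, 9, 6]
j=2: 7<11, arr[2] = 11+3 = 14 → [8, 11, 14, 1, 6, 3, 9, 6]
j=3: 1<14, arr[3] = 14+3 = 17 → [8, 11, 14, 17, 6, 3, 9, 6]
j=4: 6<17, arr[4] = 17+3 = 20 → [8, 11, 14, 17, 20, 3, 9, 6]
j=5: 3<20, arr[5] = 20+3 = 23 → [8, 11, 14, 17, 20, 23, 9, 6]
j=6: 9<23, arr[6] = 23+3 = 26 → [8, 11, 14, 17, 20, 23, 26, 6]
j=7: 6<26, arr[7] = 26+3 = 29 → [8, 11, 14, 17, 20, 23, 26, 29]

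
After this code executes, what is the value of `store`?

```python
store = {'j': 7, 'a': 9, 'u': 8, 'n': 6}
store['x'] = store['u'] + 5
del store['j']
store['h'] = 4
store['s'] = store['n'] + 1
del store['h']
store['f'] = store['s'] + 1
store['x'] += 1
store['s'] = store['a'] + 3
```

store['x'] = store['u']+5 = 13 → {'j': 7, 'a': 9, 'u': 8, 'n': 6, 'x': 13}
del 'j' → {'a': 9, 'u': 8, 'n': 6, 'x': 13}
store['h'] = 4 → {'a': 9, 'u': 8, 'n': 6, 'x': 13, 'h': 4}
store['s'] = store['n']+1 = 7 → {'a': 9, 'u': 8, 'n': 6, 'x': 13, 'h': 4, 's': 7}
del 'h' → {'a': 9, 'u': 8, 'n': 6, 'x': 13, 's': 7}
store['f'] = store['s']+1 = 8 → {'a': 9, 'u': 8, 'n': 6, 'x': 13, 's': 7, 'f': 8}
store['x'] = 13+1 = 14 → {'a': 9, 'u': 8, 'n': 6, 'x': 14, 's': 7, 'f': 8}
store['s'] = store['a']+3 = 12 → {'a': 9, 'u': 8, 'n': 6, 'x': 14, 's': 12, 'f': 8}

{'a': 9, 'u': 8, 'n': 6, 'x': 14, 's': 12, 'f': 8}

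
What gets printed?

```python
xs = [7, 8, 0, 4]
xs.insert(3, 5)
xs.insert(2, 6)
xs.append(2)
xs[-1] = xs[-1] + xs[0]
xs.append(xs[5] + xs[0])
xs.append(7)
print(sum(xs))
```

57

insert 5 at 3 → [7, 8, 0, 5, 4]
insert 6 at 2 → [7, 8, 6, 0, 5, 4]
append 2 → [7, 8, 6, 0, 5, 4, 2]
xs[-1] = xs[-1]+xs[0] = 2+7 = 9 → [7, 8, 6, 0, 5, 4, 9]
append xs[5]+xs[0] = 4+7 = 11 → [7, 8, 6, 0, 5, 4, 9, 11]
append 7 → [7, 8, 6, 0, 5, 4, 9, 11, 7]
sum = 57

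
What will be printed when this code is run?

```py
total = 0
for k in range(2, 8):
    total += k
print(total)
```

27

k=2: total = 0+2 = 2
k=3: total = 2+3 = 5
k=4: total = 5+4 = 9
k=5: total = 9+5 = 14
k=6: total = 14+6 = 20
k=7: total = 20+7 = 27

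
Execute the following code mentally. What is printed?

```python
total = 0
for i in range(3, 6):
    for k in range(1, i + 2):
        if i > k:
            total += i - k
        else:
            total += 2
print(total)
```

31

i=3,k=1: 3>1, total = 0+2 = 2
i=3,k=2: 3>2, total = 2+1 = 3
i=3,k=3: not 3>3, total = 3+2 = 5
i=3,k=4: not 3>4, total = 5+2 = 7
i=4,k=1: 4>1, total = 7+3 = 10
i=4,k=2: 4>2, total = 10+2 = 12
i=4,k=3: 4>3, total = 12+1 = 13
i=4,k=4: not 4>4, total = 13+2 = 15
i=4,k=5: not 4>5, total = 15+2 = 17
i=5,k=1: 5>1, total = 17+4 = 21
i=5,k=2: 5>2, total = 21+3 = 24
i=5,k=3: 5>3, total = 24+2 = 26
i=5,k=4: 5>4, total = 26+1 = 27
i=5,k=5: not 5>5, total = 27+2 = 29
i=5,k=6: not 5>6, total = 29+2 = 31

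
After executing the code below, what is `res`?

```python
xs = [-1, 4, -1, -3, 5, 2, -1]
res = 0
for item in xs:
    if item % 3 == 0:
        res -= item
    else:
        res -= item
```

item=-1: not %3==0, res = 0-(-1) = 1
item=4: not %3==0, res = 1-4 = -3
item=-1: not %3==0, res = (-3)-(-1) = -2
item=-3: %3==0, res = (-2)-(-3) = 1
item=5: not %3==0, res = 1-5 = -4
item=2: not %3==0, res = (-4)-2 = -6
item=-1: not %3==0, res = (-6)-(-1) = -5

-5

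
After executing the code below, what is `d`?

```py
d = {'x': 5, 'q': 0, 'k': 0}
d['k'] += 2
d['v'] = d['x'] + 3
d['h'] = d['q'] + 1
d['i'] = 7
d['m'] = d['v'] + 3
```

d['k'] = 0+2 = 2 → {'x': 5, 'q': 0, 'k': 2}
d['v'] = d['x']+3 = 8 → {'x': 5, 'q': 0, 'k': 2, 'v': 8}
d['h'] = d['q']+1 = 1 → {'x': 5, 'q': 0, 'k': 2, 'v': 8, 'h': 1}
d['i'] = 7 → {'x': 5, 'q': 0, 'k': 2, 'v': 8, 'h': 1, 'i': 7}
d['m'] = d['v']+3 = 11 → {'x': 5, 'q': 0, 'k': 2, 'v': 8, 'h': 1, 'i': 7, 'm': 11}

{'x': 5, 'q': 0, 'k': 2, 'v': 8, 'h': 1, 'i': 7, 'm': 11}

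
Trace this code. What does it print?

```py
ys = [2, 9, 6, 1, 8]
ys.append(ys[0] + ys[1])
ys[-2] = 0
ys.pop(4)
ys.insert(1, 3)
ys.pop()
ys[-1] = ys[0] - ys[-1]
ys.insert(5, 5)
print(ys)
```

[2, 3, 9, 6, 1, 5]

append ys[0]+ys[1] = 2+9 = 11 → [2, 9, 6, 1, 8, 11]
ys[-2] = 0 → [2, 9, 6, 1, 0, 11]
pop(4) removes 0 → [2, 9, 6, 1, 11]
insert 3 at 1 → [2, 3, 9, 6, 1, 11]
pop() removes 11 → [2, 3, 9, 6, 1]
ys[-1] = ys[0]-ys[-1] = 2-1 = 1 → [2, 3, 9, 6, 1]
insert 5 at 5 → [2, 3, 9, 6, 1, 5]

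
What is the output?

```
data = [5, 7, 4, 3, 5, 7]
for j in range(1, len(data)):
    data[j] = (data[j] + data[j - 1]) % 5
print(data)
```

j=1: data[1] = (7+5)%5 = 2 → [5, 2, 4, 3, 5, 7]
j=2: data[2] = (4+2)%5 = 1 → [5, 2, 1, 3, 5, 7]
j=3: data[3] = (3+1)%5 = 4 → [5, 2, 1, 4, 5, 7]
j=4: data[4] = (5+4)%5 = 4 → [5, 2, 1, 4, 4, 7]
j=5: data[5] = (7+4)%5 = 1 → [5, 2, 1, 4, 4, 1]

[5, 2, 1, 4, 4, 1]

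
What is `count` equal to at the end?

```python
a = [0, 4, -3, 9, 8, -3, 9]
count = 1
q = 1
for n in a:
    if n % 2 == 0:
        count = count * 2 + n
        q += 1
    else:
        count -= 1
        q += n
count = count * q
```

288

n=0: even, count = 1*2+0 = 2; q=2
n=4: even, count = 2*2+4 = 8; q=3
n=-3: not even, count = 8-1 = 7; q=0
n=9: not even, count = 7-1 = 6; q=9
n=8: even, count = 6*2+8 = 20; q=10
n=-3: not even, count = 20-1 = 19; q=7
n=9: not even, count = 19-1 = 18; q=16
count*q = 18*16 = 288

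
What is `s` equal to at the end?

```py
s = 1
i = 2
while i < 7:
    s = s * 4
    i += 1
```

i=2: s = 1*4 = 4
i=3: s = 4*4 = 16
i=4: s = 16*4 = 64
i=5: s = 64*4 = 256
i=6: s = 256*4 = 1024

1024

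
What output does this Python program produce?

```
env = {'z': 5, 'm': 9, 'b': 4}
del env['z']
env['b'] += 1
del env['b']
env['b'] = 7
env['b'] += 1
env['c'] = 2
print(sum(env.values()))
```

19

del 'z' → {'m': 9, 'b': 4}
env['b'] = 4+1 = 5 → {'m': 9, 'b': 5}
del 'b' → {'m': 9}
env['b'] = 7 → {'m': 9, 'b': 7}
env['b'] = 7+1 = 8 → {'m': 9, 'b': 8}
env['c'] = 2 → {'m': 9, 'b': 8, 'c': 2}
sum of values = 19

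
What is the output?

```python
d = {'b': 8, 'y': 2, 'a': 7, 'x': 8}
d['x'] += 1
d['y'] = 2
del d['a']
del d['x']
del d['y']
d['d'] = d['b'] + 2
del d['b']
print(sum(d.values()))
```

d['x'] = 8+1 = 9 → {'b': 8, 'y': 2, 'a': 7, 'x': 9}
d['y'] = 2 → {'b': 8, 'y': 2, 'a': 7, 'x': 9}
del 'a' → {'b': 8, 'y': 2, 'x': 9}
del 'x' → {'b': 8, 'y': 2}
del 'y' → {'b': 8}
d['d'] = d['b']+2 = 10 → {'b': 8, 'd': 10}
del 'b' → {'d': 10}
sum of values = 10

10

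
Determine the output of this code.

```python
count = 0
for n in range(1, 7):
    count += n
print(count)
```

n=1: count = 0+1 = 1
n=2: count = 1+2 = 3
n=3: count = 3+3 = 6
n=4: count = 6+4 = 10
n=5: count = 10+5 = 15
n=6: count = 15+6 = 21

21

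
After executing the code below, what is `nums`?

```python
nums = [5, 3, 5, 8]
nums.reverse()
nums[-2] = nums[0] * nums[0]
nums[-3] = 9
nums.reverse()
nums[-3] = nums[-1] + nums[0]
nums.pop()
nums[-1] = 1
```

[5, 13, 1]

reverse → [8, 5, 3, 5]
nums[-2] = nums[0]*nums[0] = 8*8 = 64 → [8, 5, 64, 5]
nums[-3] = 9 → [8, 9, 64, 5]
reverse → [5, 64, 9, 8]
nums[-3] = nums[-1]+nums[0] = 8+5 = 13 → [5, 13, 9, 8]
pop() removes 8 → [5, 13, 9]
nums[-1] = 1 → [5, 13, 1]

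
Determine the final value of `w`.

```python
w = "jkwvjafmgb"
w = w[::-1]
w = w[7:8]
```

reverse → 'bgmfajvwkj'
slice [7:8] → 'w'

'w'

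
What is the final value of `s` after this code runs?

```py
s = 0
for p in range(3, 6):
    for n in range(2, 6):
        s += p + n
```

90

p=3,n=2: s = 0+5 = 5
p=3,n=3: s = 5+6 = 11
p=3,n=4: s = 11+7 = 18
p=3,n=5: s = 18+8 = 26
p=4,n=2: s = 26+6 = 32
p=4,n=3: s = 32+7 = 39
p=4,n=4: s = 39+8 = 47
p=4,n=5: s = 47+9 = 56
p=5,n=2: s = 56+7 = 63
p=5,n=3: s = 63+8 = 71
p=5,n=4: s = 71+9 = 80
p=5,n=5: s = 80+10 = 90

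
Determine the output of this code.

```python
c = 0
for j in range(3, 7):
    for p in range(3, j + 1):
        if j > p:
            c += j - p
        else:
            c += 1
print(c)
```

j=3,p=3: not 3>3, c = 0+1 = 1
j=4,p=3: 4>3, c = 1+1 = 2
j=4,p=4: not 4>4, c = 2+1 = 3
j=5,p=3: 5>3, c = 3+2 = 5
j=5,p=4: 5>4, c = 5+1 = 6
j=5,p=5: not 5>5, c = 6+1 = 7
j=6,p=3: 6>3, c = 7+3 = 10
j=6,p=4: 6>4, c = 10+2 = 12
j=6,p=5: 6>5, c = 12+1 = 13
j=6,p=6: not 6>6, c = 13+1 = 14

14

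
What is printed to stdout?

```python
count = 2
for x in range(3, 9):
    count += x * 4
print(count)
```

x=3: count = 2+3*4 = 14
x=4: count = 14+4*4 = 30
x=5: count = 30+5*4 = 50
x=6: count = 50+6*4 = 74
x=7: count = 74+7*4 = 102
x=8: count = 102+8*4 = 134

134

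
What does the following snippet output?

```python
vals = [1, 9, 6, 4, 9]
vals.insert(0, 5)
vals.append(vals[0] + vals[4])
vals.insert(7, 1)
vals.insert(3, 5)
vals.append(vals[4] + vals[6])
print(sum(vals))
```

insert 5 at 0 → [5, 1, 9, 6, 4, 9]
append vals[0]+vals[4] = 5+4 = 9 → [5, 1, 9, 6, 4, 9, 9]
insert 1 at 7 → [5, 1, 9, 6, 4, 9, 9, 1]
insert 5 at 3 → [5, 1, 9, 5, 6, 4, 9, 9, 1]
append vals[4]+vals[6] = 6+9 = 15 → [5, 1, 9, 5, 6, 4, 9, 9, 1, 15]
sum = 64

64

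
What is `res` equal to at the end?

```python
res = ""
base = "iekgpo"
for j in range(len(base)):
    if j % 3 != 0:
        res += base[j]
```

'ekpo'

j=0: skip
j=1: add 'e' → 'e'
j=2: add 'k' → 'ek'
j=3: skip
j=4: add 'p' → 'ekp'
j=5: add 'o' → 'ekpo'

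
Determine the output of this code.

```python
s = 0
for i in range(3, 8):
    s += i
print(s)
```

i=3: s = 0+3 = 3
i=4: s = 3+4 = 7
i=5: s = 7+5 = 12
i=6: s = 12+6 = 18
i=7: s = 18+7 = 25

25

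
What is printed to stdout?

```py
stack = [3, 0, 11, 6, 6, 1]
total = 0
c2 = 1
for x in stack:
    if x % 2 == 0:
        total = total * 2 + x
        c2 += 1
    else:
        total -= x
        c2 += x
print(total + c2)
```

x=3: not even, total = 0-3 = -3; c2=4
x=0: even, total = (-3)*2+0 = -6; c2=5
x=11: not even, total = (-6)-11 = -17; c2=16
x=6: even, total = (-17)*2+6 = -28; c2=17
x=6: even, total = (-28)*2+6 = -50; c2=18
x=1: not even, total = (-50)-1 = -51; c2=19
total+c2 = (-51)+19 = -32

-32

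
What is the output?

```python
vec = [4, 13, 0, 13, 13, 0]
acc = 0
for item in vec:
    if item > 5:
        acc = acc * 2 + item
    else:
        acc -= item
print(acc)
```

item=4: not >5, acc = 0-4 = -4
item=13: >5, acc = (-4)*2+13 = 5
item=0: not >5, acc = 5-0 = 5
item=13: >5, acc = 5*2+13 = 23
item=13: >5, acc = 23*2+13 = 59
item=0: not >5, acc = 59-0 = 59

59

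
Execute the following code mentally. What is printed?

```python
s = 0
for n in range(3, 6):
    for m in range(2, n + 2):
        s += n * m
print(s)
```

183

n=3,m=2: s = 0+6 = 6
n=3,m=3: s = 6+9 = 15
n=3,m=4: s = 15+12 = 27
n=4,m=2: s = 27+8 = 35
n=4,m=3: s = 35+12 = 47
n=4,m=4: s = 47+16 = 63
n=4,m=5: s = 63+20 = 83
n=5,m=2: s = 83+10 = 93
n=5,m=3: s = 93+15 = 108
n=5,m=4: s = 108+20 = 128
n=5,m=5: s = 128+25 = 153
n=5,m=6: s = 153+30 = 183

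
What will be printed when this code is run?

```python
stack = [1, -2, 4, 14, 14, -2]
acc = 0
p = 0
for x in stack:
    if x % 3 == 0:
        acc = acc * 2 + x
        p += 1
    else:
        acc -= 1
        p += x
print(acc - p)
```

x=1: not %3==0, acc = 0-1 = -1; p=1
x=-2: not %3==0, acc = (-1)-1 = -2; p=-1
x=4: not %3==0, acc = (-2)-1 = -3; p=3
x=14: not %3==0, acc = (-3)-1 = -4; p=17
x=14: not %3==0, acc = (-4)-1 = -5; p=31
x=-2: not %3==0, acc = (-5)-1 = -6; p=29
acc-p = (-6)-29 = -35

-35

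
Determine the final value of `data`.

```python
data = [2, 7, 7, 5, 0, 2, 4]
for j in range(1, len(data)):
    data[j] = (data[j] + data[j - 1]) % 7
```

[2, 2, 2, 0, 0, 2, 6]

j=1: data[1] = (7+2)%7 = 2 → [2, 2, 7, 5, 0, 2, 4]
j=2: data[2] = (7+2)%7 = 2 → [2, 2, 2, 5, 0, 2, 4]
j=3: data[3] = (5+2)%7 = 0 → [2, 2, 2, 0, 0, 2, 4]
j=4: data[4] = (0+0)%7 = 0 → [2, 2, 2, 0, 0, 2, 4]
j=5: data[5] = (2+0)%7 = 2 → [2, 2, 2, 0, 0, 2, 4]
j=6: data[6] = (4+2)%7 = 6 → [2, 2, 2, 0, 0, 2, 6]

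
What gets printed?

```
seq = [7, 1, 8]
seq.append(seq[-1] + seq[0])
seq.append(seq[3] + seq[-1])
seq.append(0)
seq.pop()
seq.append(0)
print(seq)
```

append seq[-1]+seq[0] = 8+7 = 15 → [7, 1, 8, 15]
append seq[3]+seq[-1] = 15+15 = 30 → [7, 1, 8, 15, 30]
append 0 → [7, 1, 8, 15, 30, 0]
pop() removes 0 → [7, 1, 8, 15, 30]
append 0 → [7, 1, 8, 15, 30, 0]

[7, 1, 8, 15, 30, 0]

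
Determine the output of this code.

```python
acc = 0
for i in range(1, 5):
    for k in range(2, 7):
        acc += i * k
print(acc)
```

200

i=1,k=2: acc = 0+2 = 2
i=1,k=3: acc = 2+3 = 5
i=1,k=4: acc = 5+4 = 9
i=1,k=5: acc = 9+5 = 14
i=1,k=6: acc = 14+6 = 20
i=2,k=2: acc = 20+4 = 24
i=2,k=3: acc = 24+6 = 30
i=2,k=4: acc = 30+8 = 38
i=2,k=5: acc = 38+10 = 48
i=2,k=6: acc = 48+12 = 60
i=3,k=2: acc = 60+6 = 66
i=3,k=3: acc = 66+9 = 75
i=3,k=4: acc = 75+12 = 87
i=3,k=5: acc = 87+15 = 102
i=3,k=6: acc = 102+18 = 120
i=4,k=2: acc = 120+8 = 128
i=4,k=3: acc = 128+12 = 140
i=4,k=4: acc = 140+16 = 156
i=4,k=5: acc = 156+20 = 176
i=4,k=6: acc = 176+24 = 200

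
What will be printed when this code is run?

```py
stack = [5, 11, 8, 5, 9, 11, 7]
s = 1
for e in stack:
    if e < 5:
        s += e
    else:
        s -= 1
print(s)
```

e=5: not <5, s = 1-1 = 0
e=11: not <5, s = 0-1 = -1
e=8: not <5, s = (-1)-1 = -2
e=5: not <5, s = (-2)-1 = -3
e=9: not <5, s = (-3)-1 = -4
e=11: not <5, s = (-4)-1 = -5
e=7: not <5, s = (-5)-1 = -6

-6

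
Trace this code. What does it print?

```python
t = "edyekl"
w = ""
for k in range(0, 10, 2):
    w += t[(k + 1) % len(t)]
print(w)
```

k=0: add t[1]='d' → 'd'
k=2: add t[3]='e' → 'de'
k=4: add t[5]='l' → 'del'
k=6: add t[1]='d' → 'deld'
k=8: add t[3]='e' → 'delde'

delde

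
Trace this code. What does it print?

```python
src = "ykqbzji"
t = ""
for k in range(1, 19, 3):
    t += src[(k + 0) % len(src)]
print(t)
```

kzybiq

k=1: add src[1]='k' → 'k'
k=4: add src[4]='z' → 'kz'
k=7: add src[0]='y' → 'kzy'
k=10: add src[3]='b' → 'kzyb'
k=13: add src[6]='i' → 'kzybi'
k=16: add src[2]='q' → 'kzybiq'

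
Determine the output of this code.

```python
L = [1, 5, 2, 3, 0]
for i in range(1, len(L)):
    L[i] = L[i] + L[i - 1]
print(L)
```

[1, 6, 8, 11, 11]

i=1: L[1] = 5+1 = 6 → [1, 6, 2, 3, 0]
i=2: L[2] = 2+6 = 8 → [1, 6, 8, 3, 0]
i=3: L[3] = 3+8 = 11 → [1, 6, 8, 11, 0]
i=4: L[4] = 0+11 = 11 → [1, 6, 8, 11, 11]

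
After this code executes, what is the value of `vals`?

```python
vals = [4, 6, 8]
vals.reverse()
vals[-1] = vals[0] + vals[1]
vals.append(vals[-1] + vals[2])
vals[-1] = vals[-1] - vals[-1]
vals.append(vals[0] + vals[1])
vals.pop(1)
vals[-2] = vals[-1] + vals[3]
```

[8, 14, 28, 14]

reverse → [8, 6, 4]
vals[-1] = vals[0]+vals[1] = 8+6 = 14 → [8, 6, 14]
append vals[-1]+vals[2] = 14+14 = 28 → [8, 6, 14, 28]
vals[-1] = vals[-1]-vals[-1] = 28-28 = 0 → [8, 6, 14, 0]
append vals[0]+vals[1] = 8+6 = 14 → [8, 6, 14, 0, 14]
pop(1) removes 6 → [8, 14, 0, 14]
vals[-2] = vals[-1]+vals[3] = 14+14 = 28 → [8, 14, 28, 14]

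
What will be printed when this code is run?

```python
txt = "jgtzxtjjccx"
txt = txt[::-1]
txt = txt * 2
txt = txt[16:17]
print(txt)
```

t

reverse → 'xccjjtxztgj'
repeat ×2 → 'xccjjtxztgjxccjjtxztgj'
slice [16:17] → 't'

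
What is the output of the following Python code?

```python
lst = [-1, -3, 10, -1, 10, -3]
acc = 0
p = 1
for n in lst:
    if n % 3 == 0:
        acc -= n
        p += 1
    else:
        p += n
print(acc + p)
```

n=-1: not %3==0; p=0
n=-3: %3==0, acc = 0-(-3) = 3; p=1
n=10: not %3==0; p=11
n=-1: not %3==0; p=10
n=10: not %3==0; p=20
n=-3: %3==0, acc = 3-(-3) = 6; p=21
acc+p = 6+21 = 27

27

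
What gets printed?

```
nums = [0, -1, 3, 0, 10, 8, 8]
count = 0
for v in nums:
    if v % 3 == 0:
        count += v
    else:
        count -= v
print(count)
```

-22

v=0: %3==0, count = 0+0 = 0
v=-1: not %3==0, count = 0-(-1) = 1
v=3: %3==0, count = 1+3 = 4
v=0: %3==0, count = 4+0 = 4
v=10: not %3==0, count = 4-10 = -6
v=8: not %3==0, count = (-6)-8 = -14
v=8: not %3==0, count = (-14)-8 = -22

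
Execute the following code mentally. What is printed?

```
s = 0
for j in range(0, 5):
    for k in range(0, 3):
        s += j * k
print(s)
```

j=0,k=0: s = 0+0 = 0
j=0,k=1: s = 0+0 = 0
j=0,k=2: s = 0+0 = 0
j=1,k=0: s = 0+0 = 0
j=1,k=1: s = 0+1 = 1
j=1,k=2: s = 1+2 = 3
j=2,k=0: s = 3+0 = 3
j=2,k=1: s = 3+2 = 5
j=2,k=2: s = 5+4 = 9
j=3,k=0: s = 9+0 = 9
j=3,k=1: s = 9+3 = 12
j=3,k=2: s = 12+6 = 18
j=4,k=0: s = 18+0 = 18
j=4,k=1: s = 18+4 = 22
j=4,k=2: s = 22+8 = 30

30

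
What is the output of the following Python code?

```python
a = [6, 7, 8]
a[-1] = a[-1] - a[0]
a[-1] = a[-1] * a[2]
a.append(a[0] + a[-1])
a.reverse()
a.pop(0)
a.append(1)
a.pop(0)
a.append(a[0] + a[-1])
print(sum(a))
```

a[-1] = a[-1]-a[0] = 8-6 = 2 → [6, 7, 2]
a[-1] = a[-1]*a[2] = 2*2 = 4 → [6, 7, 4]
append a[0]+a[-1] = 6+4 = 10 → [6, 7, 4, 10]
reverse → [10, 4, 7, 6]
pop(0) removes 10 → [4, 7, 6]
append 1 → [4, 7, 6, 1]
pop(0) removes 4 → [7, 6, 1]
append a[0]+a[-1] = 7+1 = 8 → [7, 6, 1, 8]
sum = 22

22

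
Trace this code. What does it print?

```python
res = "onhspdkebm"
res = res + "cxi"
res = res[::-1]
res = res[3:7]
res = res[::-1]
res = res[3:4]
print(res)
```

m

+ 'cxi' → 'onhspdkebmcxi'
reverse → 'ixcmbekdpshno'
slice [3:7] → 'mbek'
reverse → 'kebm'
slice [3:4] → 'm'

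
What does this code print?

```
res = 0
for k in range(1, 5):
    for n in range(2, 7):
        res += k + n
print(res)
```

130

k=1,n=2: res = 0+3 = 3
k=1,n=3: res = 3+4 = 7
k=1,n=4: res = 7+5 = 12
k=1,n=5: res = 12+6 = 18
k=1,n=6: res = 18+7 = 25
k=2,n=2: res = 25+4 = 29
k=2,n=3: res = 29+5 = 34
k=2,n=4: res = 34+6 = 40
k=2,n=5: res = 40+7 = 47
k=2,n=6: res = 47+8 = 55
k=3,n=2: res = 55+5 = 60
k=3,n=3: res = 60+6 = 66
k=3,n=4: res = 66+7 = 73
k=3,n=5: res = 73+8 = 81
k=3,n=6: res = 81+9 = 90
k=4,n=2: res = 90+6 = 96
k=4,n=3: res = 96+7 = 103
k=4,n=4: res = 103+8 = 111
k=4,n=5: res = 111+9 = 120
k=4,n=6: res = 120+10 = 130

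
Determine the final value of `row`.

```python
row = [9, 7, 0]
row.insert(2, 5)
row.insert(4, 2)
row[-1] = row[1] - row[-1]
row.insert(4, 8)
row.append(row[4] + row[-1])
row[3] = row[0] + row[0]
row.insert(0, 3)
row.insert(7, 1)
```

[3, 9, 7, 5, 18, 8, 5, 1, 13]

insert 5 at 2 → [9, 7, 5, 0]
insert 2 at 4 → [9, 7, 5, 0, 2]
row[-1] = row[1]-row[-1] = 7-2 = 5 → [9, 7, 5, 0, 5]
insert 8 at 4 → [9, 7, 5, 0, 8, 5]
append row[4]+row[-1] = 8+5 = 13 → [9, 7, 5, 0, 8, 5, 13]
row[3] = row[0]+row[0] = 9+9 = 18 → [9, 7, 5, 18, 8, 5, 13]
insert 3 at 0 → [3, 9, 7, 5, 18, 8, 5, 13]
insert 1 at 7 → [3, 9, 7, 5, 18, 8, 5, 1, 13]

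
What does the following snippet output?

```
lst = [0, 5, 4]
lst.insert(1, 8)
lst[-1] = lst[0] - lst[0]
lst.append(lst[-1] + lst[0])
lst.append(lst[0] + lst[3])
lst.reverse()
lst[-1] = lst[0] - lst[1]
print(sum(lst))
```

insert 8 at 1 → [0, 8, 5, 4]
lst[-1] = lst[0]-lst[0] = 0-0 = 0 → [0, 8, 5, 0]
append lst[-1]+lst[0] = 0+0 = 0 → [0, 8, 5, 0, 0]
append lst[0]+lst[3] = 0+0 = 0 → [0, 8, 5, 0, 0, 0]
reverse → [0, 0, 0, 5, 8, 0]
lst[-1] = lst[0]-lst[1] = 0-0 = 0 → [0, 0, 0, 5, 8, 0]
sum = 13

13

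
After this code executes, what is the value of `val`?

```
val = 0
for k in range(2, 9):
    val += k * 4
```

140

k=2: val = 0+2*4 = 8
k=3: val = 8+3*4 = 20
k=4: val = 20+4*4 = 36
k=5: val = 36+5*4 = 56
k=6: val = 56+6*4 = 80
k=7: val = 80+7*4 = 108
k=8: val = 108+8*4 = 140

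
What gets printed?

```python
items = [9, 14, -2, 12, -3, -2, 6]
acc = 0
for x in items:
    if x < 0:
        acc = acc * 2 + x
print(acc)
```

-16

x=9: not <0
x=14: not <0
x=-2: <0, acc = 0*2+(-2) = -2
x=12: not <0
x=-3: <0, acc = (-2)*2+(-3) = -7
x=-2: <0, acc = (-7)*2+(-2) = -16
x=6: not <0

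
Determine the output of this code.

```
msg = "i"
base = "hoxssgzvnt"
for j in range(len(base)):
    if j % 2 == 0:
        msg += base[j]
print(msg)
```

j=0: add 'h' → 'ih'
j=1: skip
j=2: add 'x' → 'ihx'
j=3: skip
j=4: add 's' → 'ihxs'
j=5: skip
j=6: add 'z' → 'ihxsz'
j=7: skip
j=8: add 'n' → 'ihxszn'
j=9: skip

ihxszn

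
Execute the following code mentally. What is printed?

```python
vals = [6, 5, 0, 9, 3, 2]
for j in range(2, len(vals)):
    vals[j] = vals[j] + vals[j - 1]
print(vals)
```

[6, 5, 5, 14, 17, 19]

j=2: vals[2] = 0+5 = 5 → [6, 5, 5, 9, 3, 2]
j=3: vals[3] = 9+5 = 14 → [6, 5, 5, 14, 3, 2]
j=4: vals[4] = 3+14 = 17 → [6, 5, 5, 14, 17, 2]
j=5: vals[5] = 2+17 = 19 → [6, 5, 5, 14, 17, 19]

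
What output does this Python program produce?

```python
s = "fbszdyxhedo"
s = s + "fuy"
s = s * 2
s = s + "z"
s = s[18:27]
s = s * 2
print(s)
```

+ 'fuy' → 'fbszdyxhedofuy'
repeat ×2 → 'fbszdyxhedofuyfbszdyxhedofuy'
+ 'z' → 'fbszdyxhedofuyfbszdyxhedofuyz'
slice [18:27] → 'dyxhedofu'
repeat ×2 → 'dyxhedofudyxhedofu'

dyxhedofudyxhedofu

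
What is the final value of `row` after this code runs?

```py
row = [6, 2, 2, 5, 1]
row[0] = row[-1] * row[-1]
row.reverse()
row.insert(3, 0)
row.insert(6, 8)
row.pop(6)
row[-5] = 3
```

[1, 3, 2, 0, 2, 1]

row[0] = row[-1]*row[-1] = 1*1 = 1 → [1, 2, 2, 5, 1]
reverse → [1, 5, 2, 2, 1]
insert 0 at 3 → [1, 5, 2, 0, 2, 1]
insert 8 at 6 → [1, 5, 2, 0, 2, 1, 8]
pop(6) removes 8 → [1, 5, 2, 0, 2, 1]
row[-5] = 3 → [1, 3, 2, 0, 2, 1]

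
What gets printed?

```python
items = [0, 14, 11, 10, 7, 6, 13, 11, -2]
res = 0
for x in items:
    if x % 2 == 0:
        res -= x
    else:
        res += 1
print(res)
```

-24

x=0: even, res = 0-0 = 0
x=14: even, res = 0-14 = -14
x=11: not even, res = (-14)+1 = -13
x=10: even, res = (-13)-10 = -23
x=7: not even, res = (-23)+1 = -22
x=6: even, res = (-22)-6 = -28
x=13: not even, res = (-28)+1 = -27
x=11: not even, res = (-27)+1 = -26
x=-2: even, res = (-26)-(-2) = -24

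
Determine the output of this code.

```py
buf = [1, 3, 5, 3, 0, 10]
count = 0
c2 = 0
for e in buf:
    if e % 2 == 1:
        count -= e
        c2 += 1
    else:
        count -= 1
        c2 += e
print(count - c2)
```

-28

e=1: odd, count = 0-1 = -1; c2=1
e=3: odd, count = (-1)-3 = -4; c2=2
e=5: odd, count = (-4)-5 = -9; c2=3
e=3: odd, count = (-9)-3 = -12; c2=4
e=0: not odd, count = (-12)-1 = -13; c2=4
e=10: not odd, count = (-13)-1 = -14; c2=14
count-c2 = (-14)-14 = -28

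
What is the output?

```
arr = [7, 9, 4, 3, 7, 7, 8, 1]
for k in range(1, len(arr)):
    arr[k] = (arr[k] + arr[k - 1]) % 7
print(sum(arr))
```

k=1: arr[1] = (9+7)%7 = 2 → [7, 2, 4, 3, 7, 7, 8, 1]
k=2: arr[2] = (4+2)%7 = 6 → [7, 2, 6, 3, 7, 7, 8, 1]
k=3: arr[3] = (3+6)%7 = 2 → [7, 2, 6, 2, 7, 7, 8, 1]
k=4: arr[4] = (7+2)%7 = 2 → [7, 2, 6, 2, 2, 7, 8, 1]
k=5: arr[5] = (7+2)%7 = 2 → [7, 2, 6, 2, 2, 2, 8, 1]
k=6: arr[6] = (8+2)%7 = 3 → [7, 2, 6, 2, 2, 2, 3, 1]
k=7: arr[7] = (1+3)%7 = 4 → [7, 2, 6, 2, 2, 2, 3, 4]
sum = 28

28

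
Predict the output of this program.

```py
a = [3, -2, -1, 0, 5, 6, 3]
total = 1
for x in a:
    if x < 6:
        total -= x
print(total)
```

-7

x=3: <6, total = 1-3 = -2
x=-2: <6, total = (-2)-(-2) = 0
x=-1: <6, total = 0-(-1) = 1
x=0: <6, total = 1-0 = 1
x=5: <6, total = 1-5 = -4
x=6: not <6
x=3: <6, total = (-4)-3 = -7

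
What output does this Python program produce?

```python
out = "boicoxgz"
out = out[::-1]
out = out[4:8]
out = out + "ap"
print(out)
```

reverse → 'zgxociob'
slice [4:8] → 'ciob'
+ 'ap' → 'ciobap'

ciobap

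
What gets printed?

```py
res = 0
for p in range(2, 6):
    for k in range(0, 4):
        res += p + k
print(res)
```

p=2,k=0: res = 0+2 = 2
p=2,k=1: res = 2+3 = 5
p=2,k=2: res = 5+4 = 9
p=2,k=3: res = 9+5 = 14
p=3,k=0: res = 14+3 = 17
p=3,k=1: res = 17+4 = 21
p=3,k=2: res = 21+5 = 26
p=3,k=3: res = 26+6 = 32
p=4,k=0: res = 32+4 = 36
p=4,k=1: res = 36+5 = 41
p=4,k=2: res = 41+6 = 47
p=4,k=3: res = 47+7 = 54
p=5,k=0: res = 54+5 = 59
p=5,k=1: res = 59+6 = 65
p=5,k=2: res = 65+7 = 72
p=5,k=3: res = 72+8 = 80

80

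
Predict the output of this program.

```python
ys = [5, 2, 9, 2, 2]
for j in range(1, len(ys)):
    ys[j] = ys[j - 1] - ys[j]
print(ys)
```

[5, 3, -6, -8, -10]

j=1: ys[1] = 5-2 = 3 → [5, 3, 9, 2, 2]
j=2: ys[2] = 3-9 = -6 → [5, 3, -6, 2, 2]
j=3: ys[3] = (-6)-2 = -8 → [5, 3, -6, -8, 2]
j=4: ys[4] = (-8)-2 = -10 → [5, 3, -6, -8, -10]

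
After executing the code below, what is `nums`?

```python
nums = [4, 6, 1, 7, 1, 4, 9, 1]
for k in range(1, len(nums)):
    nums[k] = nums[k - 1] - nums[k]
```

[4, -2, -3, -10, -11, -15, -24, -25]

k=1: nums[1] = 4-6 = -2 → [4, -2, 1, 7, 1, 4, 9, 1]
k=2: nums[2] = (-2)-1 = -3 → [4, -2, -3, 7, 1, 4, 9, 1]
k=3: nums[3] = (-3)-7 = -10 → [4, -2, -3, -10, 1, 4, 9, 1]
k=4: nums[4] = (-10)-1 = -11 → [4, -2, -3, -10, -11, 4, 9, 1]
k=5: nums[5] = (-11)-4 = -15 → [4, -2, -3, -10, -11, -15, 9, 1]
k=6: nums[6] = (-15)-9 = -24 → [4, -2, -3, -10, -11, -15, -24, 1]
k=7: nums[7] = (-24)-1 = -25 → [4, -2, -3, -10, -11, -15, -24, -25]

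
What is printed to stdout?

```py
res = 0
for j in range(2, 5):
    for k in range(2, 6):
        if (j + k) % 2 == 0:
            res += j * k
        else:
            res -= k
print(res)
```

38

j=2,k=2: even sum, res = 0+4 = 4
j=2,k=3: odd sum, res = 4-3 = 1
j=2,k=4: even sum, res = 1+8 = 9
j=2,k=5: odd sum, res = 9-5 = 4
j=3,k=2: odd sum, res = 4-2 = 2
j=3,k=3: even sum, res = 2+9 = 11
j=3,k=4: odd sum, res = 11-4 = 7
j=3,k=5: even sum, res = 7+15 = 22
j=4,k=2: even sum, res = 22+8 = 30
j=4,k=3: odd sum, res = 30-3 = 27
j=4,k=4: even sum, res = 27+16 = 43
j=4,k=5: odd sum, res = 43-5 = 38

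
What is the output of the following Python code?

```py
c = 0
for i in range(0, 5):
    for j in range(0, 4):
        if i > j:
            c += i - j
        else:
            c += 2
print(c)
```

40

i=0,j=0: not 0>0, c = 0+2 = 2
i=0,j=1: not 0>1, c = 2+2 = 4
i=0,j=2: not 0>2, c = 4+2 = 6
i=0,j=3: not 0>3, c = 6+2 = 8
i=1,j=0: 1>0, c = 8+1 = 9
i=1,j=1: not 1>1, c = 9+2 = 11
i=1,j=2: not 1>2, c = 11+2 = 13
i=1,j=3: not 1>3, c = 13+2 = 15
i=2,j=0: 2>0, c = 15+2 = 17
i=2,j=1: 2>1, c = 17+1 = 18
i=2,j=2: not 2>2, c = 18+2 = 20
i=2,j=3: not 2>3, c = 20+2 = 22
i=3,j=0: 3>0, c = 22+3 = 25
i=3,j=1: 3>1, c = 25+2 = 27
i=3,j=2: 3>2, c = 27+1 = 28
i=3,j=3: not 3>3, c = 28+2 = 30
i=4,j=0: 4>0, c = 30+4 = 34
i=4,j=1: 4>1, c = 34+3 = 37
i=4,j=2: 4>2, c = 37+2 = 39
i=4,j=3: 4>3, c = 39+1 = 40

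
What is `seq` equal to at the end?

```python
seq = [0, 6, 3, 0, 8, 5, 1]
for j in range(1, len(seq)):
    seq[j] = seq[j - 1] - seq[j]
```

[0, -6, -9, -9, -17, -22, -23]

j=1: seq[1] = 0-6 = -6 → [0, -6, 3, 0, 8, 5, 1]
j=2: seq[2] = (-6)-3 = -9 → [0, -6, -9, 0, 8, 5, 1]
j=3: seq[3] = (-9)-0 = -9 → [0, -6, -9, -9, 8, 5, 1]
j=4: seq[4] = (-9)-8 = -17 → [0, -6, -9, -9, -17, 5, 1]
j=5: seq[5] = (-17)-5 = -22 → [0, -6, -9, -9, -17, -22, 1]
j=6: seq[6] = (-22)-1 = -23 → [0, -6, -9, -9, -17, -22, -23]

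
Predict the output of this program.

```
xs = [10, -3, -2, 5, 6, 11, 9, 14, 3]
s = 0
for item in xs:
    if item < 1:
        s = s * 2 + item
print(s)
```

-8

item=10: not <1
item=-3: <1, s = 0*2+(-3) = -3
item=-2: <1, s = (-3)*2+(-2) = -8
item=5: not <1
item=6: not <1
item=11: not <1
item=9: not <1
item=14: not <1
item=3: not <1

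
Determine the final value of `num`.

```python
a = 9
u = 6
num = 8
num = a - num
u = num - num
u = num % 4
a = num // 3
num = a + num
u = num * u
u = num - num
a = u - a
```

1

num = 9-8 = 1
u = 1-1 = 0
u = 1%4 = 1
a = 1//3 = 0
num = 0+1 = 1
u = 1*1 = 1
u = 1-1 = 0
a = 0-0 = 0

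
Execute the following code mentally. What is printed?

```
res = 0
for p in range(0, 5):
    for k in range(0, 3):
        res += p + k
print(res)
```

45

p=0,k=0: res = 0+0 = 0
p=0,k=1: res = 0+1 = 1
p=0,k=2: res = 1+2 = 3
p=1,k=0: res = 3+1 = 4
p=1,k=1: res = 4+2 = 6
p=1,k=2: res = 6+3 = 9
p=2,k=0: res = 9+2 = 11
p=2,k=1: res = 11+3 = 14
p=2,k=2: res = 14+4 = 18
p=3,k=0: res = 18+3 = 21
p=3,k=1: res = 21+4 = 25
p=3,k=2: res = 25+5 = 30
p=4,k=0: res = 30+4 = 34
p=4,k=1: res = 34+5 = 39
p=4,k=2: res = 39+6 = 45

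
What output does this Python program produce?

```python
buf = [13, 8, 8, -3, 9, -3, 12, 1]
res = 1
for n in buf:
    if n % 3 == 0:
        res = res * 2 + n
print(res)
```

34

n=13: not %3==0
n=8: not %3==0
n=8: not %3==0
n=-3: %3==0, res = 1*2+(-3) = -1
n=9: %3==0, res = (-1)*2+9 = 7
n=-3: %3==0, res = 7*2+(-3) = 11
n=12: %3==0, res = 11*2+12 = 34
n=1: not %3==0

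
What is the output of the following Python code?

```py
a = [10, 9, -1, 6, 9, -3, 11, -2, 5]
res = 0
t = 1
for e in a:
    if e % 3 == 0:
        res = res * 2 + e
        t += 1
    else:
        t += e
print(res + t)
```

139

e=10: not %3==0; t=11
e=9: %3==0, res = 0*2+9 = 9; t=12
e=-1: not %3==0; t=11
e=6: %3==0, res = 9*2+6 = 24; t=12
e=9: %3==0, res = 24*2+9 = 57; t=13
e=-3: %3==0, res = 57*2+(-3) = 111; t=14
e=11: not %3==0; t=25
e=-2: not %3==0; t=23
e=5: not %3==0; t=28
res+t = 111+28 = 139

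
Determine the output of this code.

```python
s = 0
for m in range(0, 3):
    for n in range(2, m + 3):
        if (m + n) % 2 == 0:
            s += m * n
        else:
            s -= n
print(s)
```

m=0,n=2: even sum, s = 0+0 = 0
m=1,n=2: odd sum, s = 0-2 = -2
m=1,n=3: even sum, s = (-2)+3 = 1
m=2,n=2: even sum, s = 1+4 = 5
m=2,n=3: odd sum, s = 5-3 = 2
m=2,n=4: even sum, s = 2+8 = 10

10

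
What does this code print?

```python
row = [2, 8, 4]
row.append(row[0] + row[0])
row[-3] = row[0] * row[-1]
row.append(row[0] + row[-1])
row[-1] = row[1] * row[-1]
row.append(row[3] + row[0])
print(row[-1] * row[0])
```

12

append row[0]+row[0] = 2+2 = 4 → [2, 8, 4, 4]
row[-3] = row[0]*row[-1] = 2*4 = 8 → [2, 8, 4, 4]
append row[0]+row[-1] = 2+4 = 6 → [2, 8, 4, 4, 6]
row[-1] = row[1]*row[-1] = 8*6 = 48 → [2, 8, 4, 4, 48]
append row[3]+row[0] = 4+2 = 6 → [2, 8, 4, 4, 48, 6]
row[-1]*row[0] = 6*2 = 12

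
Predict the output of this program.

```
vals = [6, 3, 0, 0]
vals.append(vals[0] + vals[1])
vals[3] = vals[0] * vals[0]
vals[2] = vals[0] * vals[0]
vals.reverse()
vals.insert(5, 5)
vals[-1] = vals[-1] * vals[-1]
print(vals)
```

[9, 36, 36, 3, 6, 25]

append vals[0]+vals[1] = 6+3 = 9 → [6, 3, 0, 0, 9]
vals[3] = vals[0]*vals[0] = 6*6 = 36 → [6, 3, 0, 36, 9]
vals[2] = vals[0]*vals[0] = 6*6 = 36 → [6, 3, 36, 36, 9]
reverse → [9, 36, 36, 3, 6]
insert 5 at 5 → [9, 36, 36, 3, 6, 5]
vals[-1] = vals[-1]*vals[-1] = 5*5 = 25 → [9, 36, 36, 3, 6, 25]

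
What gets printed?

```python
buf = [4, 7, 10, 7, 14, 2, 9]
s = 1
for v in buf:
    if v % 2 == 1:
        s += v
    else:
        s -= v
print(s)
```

v=4: not odd, s = 1-4 = -3
v=7: odd, s = (-3)+7 = 4
v=10: not odd, s = 4-10 = -6
v=7: odd, s = (-6)+7 = 1
v=14: not odd, s = 1-14 = -13
v=2: not odd, s = (-13)-2 = -15
v=9: odd, s = (-15)+9 = -6

-6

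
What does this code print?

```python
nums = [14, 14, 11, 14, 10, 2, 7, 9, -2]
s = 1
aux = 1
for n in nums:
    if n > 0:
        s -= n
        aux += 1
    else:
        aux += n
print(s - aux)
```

n=14: >0, s = 1-14 = -13; aux=2
n=14: >0, s = (-13)-14 = -27; aux=3
n=11: >0, s = (-27)-11 = -38; aux=4
n=14: >0, s = (-38)-14 = -52; aux=5
n=10: >0, s = (-52)-10 = -62; aux=6
n=2: >0, s = (-62)-2 = -64; aux=7
n=7: >0, s = (-64)-7 = -71; aux=8
n=9: >0, s = (-71)-9 = -80; aux=9
n=-2: not >0; aux=7
s-aux = (-80)-7 = -87

-87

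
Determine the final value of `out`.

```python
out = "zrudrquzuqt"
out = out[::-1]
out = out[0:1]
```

reverse → 'tquzuqrdurz'
slice [0:1] → 't'

't'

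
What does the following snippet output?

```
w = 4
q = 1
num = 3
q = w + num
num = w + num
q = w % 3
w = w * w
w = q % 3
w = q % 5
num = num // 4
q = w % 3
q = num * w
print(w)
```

q = 4+3 = 7
num = 4+3 = 7
q = 4%3 = 1
w = 4*4 = 16
w = 1%3 = 1
w = 1%5 = 1
num = 7//4 = 1
q = 1%3 = 1
q = 1*1 = 1

1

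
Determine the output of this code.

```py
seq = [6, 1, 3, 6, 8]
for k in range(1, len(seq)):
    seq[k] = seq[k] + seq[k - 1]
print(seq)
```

[6, 7, 10, 16, 24]

k=1: seq[1] = 1+6 = 7 → [6, 7, 3, 6, 8]
k=2: seq[2] = 3+7 = 10 → [6, 7, 10, 6, 8]
k=3: seq[3] = 6+10 = 16 → [6, 7, 10, 16, 8]
k=4: seq[4] = 8+16 = 24 → [6, 7, 10, 16, 24]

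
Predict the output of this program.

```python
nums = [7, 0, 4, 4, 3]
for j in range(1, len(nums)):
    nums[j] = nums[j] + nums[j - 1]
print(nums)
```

[7, 7, 11, 15, 18]

j=1: nums[1] = 0+7 = 7 → [7, 7, 4, 4, 3]
j=2: nums[2] = 4+7 = 11 → [7, 7, 11, 4, 3]
j=3: nums[3] = 4+11 = 15 → [7, 7, 11, 15, 3]
j=4: nums[4] = 3+15 = 18 → [7, 7, 11, 15, 18]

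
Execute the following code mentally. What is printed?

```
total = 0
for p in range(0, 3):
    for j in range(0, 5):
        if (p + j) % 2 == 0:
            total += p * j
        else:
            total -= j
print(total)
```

p=0,j=0: even sum, total = 0+0 = 0
p=0,j=1: odd sum, total = 0-1 = -1
p=0,j=2: even sum, total = (-1)+0 = -1
p=0,j=3: odd sum, total = (-1)-3 = -4
p=0,j=4: even sum, total = (-4)+0 = -4
p=1,j=0: odd sum, total = (-4)-0 = -4
p=1,j=1: even sum, total = (-4)+1 = -3
p=1,j=2: odd sum, total = (-3)-2 = -5
p=1,j=3: even sum, total = (-5)+3 = -2
p=1,j=4: odd sum, total = (-2)-4 = -6
p=2,j=0: even sum, total = (-6)+0 = -6
p=2,j=1: odd sum, total = (-6)-1 = -7
p=2,j=2: even sum, total = (-7)+4 = -3
p=2,j=3: odd sum, total = (-3)-3 = -6
p=2,j=4: even sum, total = (-6)+8 = 2

2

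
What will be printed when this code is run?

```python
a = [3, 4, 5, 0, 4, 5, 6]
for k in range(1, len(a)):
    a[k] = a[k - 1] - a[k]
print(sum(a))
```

-56

k=1: a[1] = 3-4 = -1 → [3, -1, 5, 0, 4, 5, 6]
k=2: a[2] = (-1)-5 = -6 → [3, -1, -6, 0, 4, 5, 6]
k=3: a[3] = (-6)-0 = -6 → [3, -1, -6, -6, 4, 5, 6]
k=4: a[4] = (-6)-4 = -10 → [3, -1, -6, -6, -10, 5, 6]
k=5: a[5] = (-10)-5 = -15 → [3, -1, -6, -6, -10, -15, 6]
k=6: a[6] = (-15)-6 = -21 → [3, -1, -6, -6, -10, -15, -21]
sum = -56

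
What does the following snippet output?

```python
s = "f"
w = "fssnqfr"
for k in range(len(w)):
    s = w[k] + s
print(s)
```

rfqnssff

k=0: prepend 'f' → 'ff'
k=1: prepend 's' → 'sff'
k=2: prepend 's' → 'ssff'
k=3: prepend 'n' → 'nssff'
k=4: prepend 'q' → 'qnssff'
k=5: prepend 'f' → 'fqnssff'
k=6: prepend 'r' → 'rfqnssff'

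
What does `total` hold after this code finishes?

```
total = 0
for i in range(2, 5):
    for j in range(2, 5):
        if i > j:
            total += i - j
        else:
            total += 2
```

16

i=2,j=2: not 2>2, total = 0+2 = 2
i=2,j=3: not 2>3, total = 2+2 = 4
i=2,j=4: not 2>4, total = 4+2 = 6
i=3,j=2: 3>2, total = 6+1 = 7
i=3,j=3: not 3>3, total = 7+2 = 9
i=3,j=4: not 3>4, total = 9+2 = 11
i=4,j=2: 4>2, total = 11+2 = 13
i=4,j=3: 4>3, total = 13+1 = 14
i=4,j=4: not 4>4, total = 14+2 = 16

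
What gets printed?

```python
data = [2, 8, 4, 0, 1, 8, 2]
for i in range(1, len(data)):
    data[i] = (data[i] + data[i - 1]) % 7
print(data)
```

i=1: data[1] = (8+2)%7 = 3 → [2, 3, 4, 0, 1, 8, 2]
i=2: data[2] = (4+3)%7 = 0 → [2, 3, 0, 0, 1, 8, 2]
i=3: data[3] = (0+0)%7 = 0 → [2, 3, 0, 0, 1, 8, 2]
i=4: data[4] = (1+0)%7 = 1 → [2, 3, 0, 0, 1, 8, 2]
i=5: data[5] = (8+1)%7 = 2 → [2, 3, 0, 0, 1, 2, 2]
i=6: data[6] = (2+2)%7 = 4 → [2, 3, 0, 0, 1, 2, 4]

[2, 3, 0, 0, 1, 2, 4]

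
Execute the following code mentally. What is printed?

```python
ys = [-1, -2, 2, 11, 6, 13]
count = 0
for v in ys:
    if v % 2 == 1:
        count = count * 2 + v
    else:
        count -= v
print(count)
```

19

v=-1: odd, count = 0*2+(-1) = -1
v=-2: not odd, count = (-1)-(-2) = 1
v=2: not odd, count = 1-2 = -1
v=11: odd, count = (-1)*2+11 = 9
v=6: not odd, count = 9-6 = 3
v=13: odd, count = 3*2+13 = 19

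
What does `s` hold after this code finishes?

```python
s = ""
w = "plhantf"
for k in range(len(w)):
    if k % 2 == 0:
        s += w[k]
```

k=0: add 'p' → 'p'
k=1: skip
k=2: add 'h' → 'ph'
k=3: skip
k=4: add 'n' → 'phn'
k=5: skip
k=6: add 'f' → 'phnf'

'phnf'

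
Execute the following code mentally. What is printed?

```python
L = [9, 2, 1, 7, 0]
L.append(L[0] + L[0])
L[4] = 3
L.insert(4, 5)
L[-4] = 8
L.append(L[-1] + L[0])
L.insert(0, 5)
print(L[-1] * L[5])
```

append L[0]+L[0] = 9+9 = 18 → [9, 2, 1, 7, 0, 18]
L[4] = 3 → [9, 2, 1, 7, 3, 18]
insert 5 at 4 → [9, 2, 1, 7, 5, 3, 18]
L[-4] = 8 → [9, 2, 1, 8, 5, 3, 18]
append L[-1]+L[0] = 18+9 = 27 → [9, 2, 1, 8, 5, 3, 18, 27]
insert 5 at 0 → [5, 9, 2, 1, 8, 5, 3, 18, 27]
L[-1]*L[5] = 27*5 = 135

135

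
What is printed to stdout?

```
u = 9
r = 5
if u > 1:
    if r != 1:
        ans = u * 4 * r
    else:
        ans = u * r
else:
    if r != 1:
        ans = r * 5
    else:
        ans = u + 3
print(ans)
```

u=9, r=5
u > 1 is True; r != 1 is True
→ ans = u * 4 * r = 180

180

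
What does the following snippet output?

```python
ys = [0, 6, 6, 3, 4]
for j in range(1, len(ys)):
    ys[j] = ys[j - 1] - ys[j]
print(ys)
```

[0, -6, -12, -15, -19]

j=1: ys[1] = 0-6 = -6 → [0, -6, 6, 3, 4]
j=2: ys[2] = (-6)-6 = -12 → [0, -6, -12, 3, 4]
j=3: ys[3] = (-12)-3 = -15 → [0, -6, -12, -15, 4]
j=4: ys[4] = (-15)-4 = -19 → [0, -6, -12, -15, -19]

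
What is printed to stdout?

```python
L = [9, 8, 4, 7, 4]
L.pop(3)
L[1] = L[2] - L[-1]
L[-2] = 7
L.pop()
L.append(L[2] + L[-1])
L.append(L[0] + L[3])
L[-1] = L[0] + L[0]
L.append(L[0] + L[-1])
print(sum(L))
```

pop(3) removes 7 → [9, 8, 4, 4]
L[1] = L[2]-L[-1] = 4-4 = 0 → [9, 0, 4, 4]
L[-2] = 7 → [9, 0, 7, 4]
pop() removes 4 → [9, 0, 7]
append L[2]+L[-1] = 7+7 = 14 → [9, 0, 7, 14]
append L[0]+L[3] = 9+14 = 23 → [9, 0, 7, 14, 23]
L[-1] = L[0]+L[0] = 9+9 = 18 → [9, 0, 7, 14, 18]
append L[0]+L[-1] = 9+18 = 27 → [9, 0, 7, 14, 18, 27]
sum = 75

75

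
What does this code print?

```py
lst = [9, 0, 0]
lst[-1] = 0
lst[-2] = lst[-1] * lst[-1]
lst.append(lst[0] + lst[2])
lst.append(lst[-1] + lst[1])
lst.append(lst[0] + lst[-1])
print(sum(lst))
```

lst[-1] = 0 → [9, 0, 0]
lst[-2] = lst[-1]*lst[-1] = 0*0 = 0 → [9, 0, 0]
append lst[0]+lst[2] = 9+0 = 9 → [9, 0, 0, 9]
append lst[-1]+lst[1] = 9+0 = 9 → [9, 0, 0, 9, 9]
append lst[0]+lst[-1] = 9+9 = 18 → [9, 0, 0, 9, 9, 18]
sum = 45

45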